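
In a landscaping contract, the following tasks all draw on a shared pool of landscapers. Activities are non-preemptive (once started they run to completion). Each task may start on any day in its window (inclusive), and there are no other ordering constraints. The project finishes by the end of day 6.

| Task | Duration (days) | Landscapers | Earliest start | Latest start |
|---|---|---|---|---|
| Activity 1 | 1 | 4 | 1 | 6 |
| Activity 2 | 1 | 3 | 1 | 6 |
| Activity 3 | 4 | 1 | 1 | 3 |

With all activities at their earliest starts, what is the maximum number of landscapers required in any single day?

Early-start schedule: Activity 1@1, Activity 2@1, Activity 3@1.
Load per day: day 1: 8, day 2: 1, day 3: 1, day 4: 1, day 5: 0, day 6: 0.
Peak is 8.

8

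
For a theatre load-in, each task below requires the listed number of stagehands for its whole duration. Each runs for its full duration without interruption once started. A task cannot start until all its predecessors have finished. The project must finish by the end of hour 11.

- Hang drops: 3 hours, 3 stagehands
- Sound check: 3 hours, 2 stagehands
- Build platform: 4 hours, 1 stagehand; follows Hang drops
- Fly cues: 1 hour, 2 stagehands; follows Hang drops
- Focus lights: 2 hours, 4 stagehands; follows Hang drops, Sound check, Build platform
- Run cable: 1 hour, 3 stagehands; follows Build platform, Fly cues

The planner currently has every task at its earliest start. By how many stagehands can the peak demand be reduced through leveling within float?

Early-start peak: h1:5  h2:5  h3:5  h4:3  h5:1  h6:1  h7:1  h8:7  h9:4  h10:0  h11:0 ⇒ 7.
Leveled (Hang drops@1, Sound check@4, Build platform@4, Fly cues@7, Focus lights@8, Run cable@10): h1:3  h2:3  h3:3  h4:3  h5:3  h6:3  h7:3  h8:4  h9:4  h10:3  h11:0 ⇒ 4.
Reduction 7 − 4 = 3.

3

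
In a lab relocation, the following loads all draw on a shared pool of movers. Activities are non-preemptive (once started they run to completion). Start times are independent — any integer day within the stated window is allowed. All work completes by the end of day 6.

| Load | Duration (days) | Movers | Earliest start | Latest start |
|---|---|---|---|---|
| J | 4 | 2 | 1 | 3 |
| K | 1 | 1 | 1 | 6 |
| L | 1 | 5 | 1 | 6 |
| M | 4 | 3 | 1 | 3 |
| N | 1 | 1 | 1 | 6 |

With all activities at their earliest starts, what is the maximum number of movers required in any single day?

Early-start schedule: J@1, K@1, L@1, M@1, N@1.
Load per day: day 1: 12, day 2: 5, day 3: 5, day 4: 5, day 5: 0, day 6: 0.
Peak is 12.

12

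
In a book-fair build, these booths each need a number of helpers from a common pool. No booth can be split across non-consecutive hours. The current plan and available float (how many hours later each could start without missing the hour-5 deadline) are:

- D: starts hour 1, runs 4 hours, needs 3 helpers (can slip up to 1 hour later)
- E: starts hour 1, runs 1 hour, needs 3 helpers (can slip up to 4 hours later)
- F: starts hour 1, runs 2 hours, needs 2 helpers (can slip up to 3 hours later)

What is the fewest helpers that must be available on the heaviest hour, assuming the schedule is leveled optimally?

5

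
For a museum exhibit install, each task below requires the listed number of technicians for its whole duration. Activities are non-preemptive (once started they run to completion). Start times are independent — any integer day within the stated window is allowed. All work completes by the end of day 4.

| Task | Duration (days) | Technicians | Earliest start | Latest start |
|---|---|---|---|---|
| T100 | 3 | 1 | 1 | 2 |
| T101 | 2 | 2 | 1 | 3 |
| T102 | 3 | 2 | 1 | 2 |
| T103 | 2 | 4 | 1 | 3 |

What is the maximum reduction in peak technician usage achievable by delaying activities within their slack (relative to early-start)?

2

Early-start peak: d1:9  d2:9  d3:3  d4:0 ⇒ 9.
Leveled (T100@1, T101@1, T102@1, T103@3): d1:5  d2:5  d3:7  d4:4 ⇒ 7.
Reduction 9 − 7 = 2.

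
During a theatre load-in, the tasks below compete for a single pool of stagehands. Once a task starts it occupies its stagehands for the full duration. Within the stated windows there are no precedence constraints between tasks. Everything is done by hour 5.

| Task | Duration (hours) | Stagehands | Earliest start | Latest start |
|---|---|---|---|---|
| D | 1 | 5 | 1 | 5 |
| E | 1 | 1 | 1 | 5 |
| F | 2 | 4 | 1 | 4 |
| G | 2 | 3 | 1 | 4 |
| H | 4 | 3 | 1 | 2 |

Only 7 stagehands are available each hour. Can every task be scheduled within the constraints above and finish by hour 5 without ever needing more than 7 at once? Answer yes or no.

yes

Schedule D@1, E@1, F@2, G@4, H@2: h1:6  h2:7  h3:7  h4:6  h5:6 — peak 7 ≤ 7.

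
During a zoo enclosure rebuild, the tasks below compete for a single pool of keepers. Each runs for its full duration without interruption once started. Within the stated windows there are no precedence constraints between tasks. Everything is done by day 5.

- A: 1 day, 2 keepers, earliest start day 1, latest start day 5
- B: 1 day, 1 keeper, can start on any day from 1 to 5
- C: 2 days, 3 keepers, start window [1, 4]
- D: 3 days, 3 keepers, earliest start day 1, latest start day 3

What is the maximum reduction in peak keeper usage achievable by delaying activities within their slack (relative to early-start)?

Early-start peak: d1:9  d2:6  d3:3  d4:0  d5:0 ⇒ 9.
Leveled (A@1, B@2, C@1, D@3): d1:5  d2:4  d3:3  d4:3  d5:3 ⇒ 5.
Reduction 9 − 5 = 4.

4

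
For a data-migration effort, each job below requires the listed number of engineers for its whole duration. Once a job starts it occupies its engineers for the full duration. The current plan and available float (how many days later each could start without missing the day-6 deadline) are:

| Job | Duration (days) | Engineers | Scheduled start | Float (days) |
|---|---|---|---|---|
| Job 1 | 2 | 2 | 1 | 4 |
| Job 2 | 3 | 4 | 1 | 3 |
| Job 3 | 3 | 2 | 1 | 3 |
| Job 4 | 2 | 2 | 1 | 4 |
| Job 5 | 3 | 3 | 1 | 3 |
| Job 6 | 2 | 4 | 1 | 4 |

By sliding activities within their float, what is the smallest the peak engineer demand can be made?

Early-start (Job 1@1, Job 2@1, Job 3@1, Job 4@1, Job 5@1, Job 6@1) gives peak 17: d1:17  d2:17  d3:9  d4:0  d5:0  d6:0.
Shift Job 4→3, Job 5→4, Job 6→5.
Schedule Job 1@1, Job 2@1, Job 3@1, Job 4@3, Job 5@4, Job 6@5: d1:8  d2:8  d3:8  d4:5  d5:7  d6:7 — peak 8.
Total engineer-days = 43 over 6 days ⇒ peak ≥ ⌈43/6⌉ = 8, so 8 is optimal.

8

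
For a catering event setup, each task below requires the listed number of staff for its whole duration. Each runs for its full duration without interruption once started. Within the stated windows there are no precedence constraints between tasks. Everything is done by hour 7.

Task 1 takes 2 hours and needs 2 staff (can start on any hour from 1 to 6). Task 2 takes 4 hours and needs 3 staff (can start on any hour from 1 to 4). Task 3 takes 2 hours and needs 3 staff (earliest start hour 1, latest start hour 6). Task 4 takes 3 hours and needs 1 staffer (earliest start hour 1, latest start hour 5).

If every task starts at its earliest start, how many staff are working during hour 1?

9

At early start, hour 1 has: Task 1, Task 2, Task 3, Task 4.
Demand: 2 + 3 + 3 + 1 = 9.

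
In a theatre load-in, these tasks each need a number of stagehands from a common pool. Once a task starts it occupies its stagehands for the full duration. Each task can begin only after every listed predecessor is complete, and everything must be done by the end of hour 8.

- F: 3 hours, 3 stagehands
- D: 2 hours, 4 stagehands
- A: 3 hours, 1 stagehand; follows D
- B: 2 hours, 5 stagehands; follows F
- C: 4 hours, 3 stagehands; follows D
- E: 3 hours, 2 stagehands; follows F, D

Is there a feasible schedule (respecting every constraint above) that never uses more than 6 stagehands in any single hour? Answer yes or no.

The minimum achievable peak is 7; 6 < 7, so no feasible schedule stays within the cap.

no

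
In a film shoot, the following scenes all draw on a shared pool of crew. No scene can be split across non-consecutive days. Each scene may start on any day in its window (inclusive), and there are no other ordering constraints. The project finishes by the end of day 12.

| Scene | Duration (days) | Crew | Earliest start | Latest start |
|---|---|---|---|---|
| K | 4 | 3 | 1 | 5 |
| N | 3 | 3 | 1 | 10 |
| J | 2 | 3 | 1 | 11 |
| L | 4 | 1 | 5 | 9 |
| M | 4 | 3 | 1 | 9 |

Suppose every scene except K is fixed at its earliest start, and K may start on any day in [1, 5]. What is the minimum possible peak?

9

K@1: d1:12  d2:12  d3:9  d4:6  d5:1  d6:1  d7:1  d8:1  d9:0  d10:0  d11:0  d12:0 → peak 12
K@2: d1:9  d2:12  d3:9  d4:6  d5:4  d6:1  d7:1  d8:1  d9:0  d10:0  d11:0  d12:0 → peak 12
K@3: d1:9  d2:9  d3:9  d4:6  d5:4  d6:4  d7:1  d8:1  d9:0  d10:0  d11:0  d12:0 → peak 9
K@4: d1:9  d2:9  d3:6  d4:6  d5:4  d6:4  d7:4  d8:1  d9:0  d10:0  d11:0  d12:0 → peak 9
K@5: d1:9  d2:9  d3:6  d4:3  d5:4  d6:4  d7:4  d8:4  d9:0  d10:0  d11:0  d12:0 → peak 9
Best is K@3, peak 9.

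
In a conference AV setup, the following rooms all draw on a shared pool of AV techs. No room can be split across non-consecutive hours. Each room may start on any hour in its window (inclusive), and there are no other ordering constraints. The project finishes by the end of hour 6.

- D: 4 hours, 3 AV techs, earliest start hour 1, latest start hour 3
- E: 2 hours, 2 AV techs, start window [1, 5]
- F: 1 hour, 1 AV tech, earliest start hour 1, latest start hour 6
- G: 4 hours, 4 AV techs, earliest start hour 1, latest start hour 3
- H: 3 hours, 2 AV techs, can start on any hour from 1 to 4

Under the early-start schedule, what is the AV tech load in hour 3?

9

At early start, hour 3 has: D, G, H.
Demand: 3 + 4 + 2 = 9.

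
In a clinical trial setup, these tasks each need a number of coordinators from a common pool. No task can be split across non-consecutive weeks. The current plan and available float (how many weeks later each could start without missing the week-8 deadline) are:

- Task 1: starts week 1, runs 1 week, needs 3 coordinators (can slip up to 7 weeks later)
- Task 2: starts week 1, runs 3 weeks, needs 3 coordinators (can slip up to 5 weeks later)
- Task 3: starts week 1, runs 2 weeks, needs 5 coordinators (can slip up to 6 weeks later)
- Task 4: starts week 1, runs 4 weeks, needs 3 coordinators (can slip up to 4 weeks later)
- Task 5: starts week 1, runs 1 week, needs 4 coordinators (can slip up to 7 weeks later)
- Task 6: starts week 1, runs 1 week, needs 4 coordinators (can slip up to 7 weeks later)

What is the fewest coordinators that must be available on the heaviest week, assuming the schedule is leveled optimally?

6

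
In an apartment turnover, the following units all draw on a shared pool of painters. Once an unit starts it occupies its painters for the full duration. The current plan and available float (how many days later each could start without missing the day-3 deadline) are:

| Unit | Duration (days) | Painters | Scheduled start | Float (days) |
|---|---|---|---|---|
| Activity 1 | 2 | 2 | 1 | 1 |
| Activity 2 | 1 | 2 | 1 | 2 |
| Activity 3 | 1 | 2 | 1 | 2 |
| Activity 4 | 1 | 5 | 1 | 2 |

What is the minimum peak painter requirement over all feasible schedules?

Early-start (Activity 1@1, Activity 2@1, Activity 3@1, Activity 4@1) gives peak 11: d1:11  d2:2  d3:0.
Shift Activity 3→2, Activity 4→3.
Schedule Activity 1@1, Activity 2@1, Activity 3@2, Activity 4@3: d1:4  d2:4  d3:5 — peak 5.
Total painter-days = 13 over 3 days ⇒ peak ≥ ⌈13/3⌉ = 5, so 5 is optimal.

5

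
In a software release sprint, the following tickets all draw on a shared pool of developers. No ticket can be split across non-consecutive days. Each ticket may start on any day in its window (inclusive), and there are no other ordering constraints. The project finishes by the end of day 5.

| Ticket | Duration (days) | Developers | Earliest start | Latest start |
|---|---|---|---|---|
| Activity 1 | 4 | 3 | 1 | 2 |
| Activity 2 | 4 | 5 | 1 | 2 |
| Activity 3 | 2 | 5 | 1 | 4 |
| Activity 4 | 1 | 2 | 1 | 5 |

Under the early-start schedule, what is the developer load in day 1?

15

At early start, day 1 has: Activity 1, Activity 2, Activity 3, Activity 4.
Demand: 3 + 5 + 5 + 2 = 15.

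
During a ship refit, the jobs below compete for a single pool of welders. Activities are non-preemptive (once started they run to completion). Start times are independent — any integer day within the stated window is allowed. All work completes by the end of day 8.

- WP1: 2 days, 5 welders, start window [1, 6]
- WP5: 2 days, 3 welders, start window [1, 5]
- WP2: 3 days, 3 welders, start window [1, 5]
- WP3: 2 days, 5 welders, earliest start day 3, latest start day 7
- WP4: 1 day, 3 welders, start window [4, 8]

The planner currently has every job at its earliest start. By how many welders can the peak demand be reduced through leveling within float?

5

Early-start peak: d1:11  d2:11  d3:8  d4:8  d5:0  d6:0  d7:0  d8:0 ⇒ 11.
Leveled (WP1@1, WP5@3, WP2@3, WP3@6, WP4@5): d1:5  d2:5  d3:6  d4:6  d5:6  d6:5  d7:5  d8:0 ⇒ 6.
Reduction 11 − 6 = 5.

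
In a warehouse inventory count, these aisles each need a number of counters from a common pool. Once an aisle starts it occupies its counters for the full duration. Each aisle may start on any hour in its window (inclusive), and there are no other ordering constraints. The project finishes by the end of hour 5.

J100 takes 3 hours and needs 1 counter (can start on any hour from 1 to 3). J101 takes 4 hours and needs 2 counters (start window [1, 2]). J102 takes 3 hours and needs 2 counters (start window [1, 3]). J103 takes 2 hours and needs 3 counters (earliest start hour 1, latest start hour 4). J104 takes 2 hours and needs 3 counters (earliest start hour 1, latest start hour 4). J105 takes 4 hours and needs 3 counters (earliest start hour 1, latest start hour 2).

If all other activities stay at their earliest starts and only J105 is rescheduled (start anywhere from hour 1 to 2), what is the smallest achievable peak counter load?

14

J105@1: h1:14  h2:14  h3:8  h4:5  h5:0 → peak 14
J105@2: h1:11  h2:14  h3:8  h4:5  h5:3 → peak 14
Best is J105@1, peak 14.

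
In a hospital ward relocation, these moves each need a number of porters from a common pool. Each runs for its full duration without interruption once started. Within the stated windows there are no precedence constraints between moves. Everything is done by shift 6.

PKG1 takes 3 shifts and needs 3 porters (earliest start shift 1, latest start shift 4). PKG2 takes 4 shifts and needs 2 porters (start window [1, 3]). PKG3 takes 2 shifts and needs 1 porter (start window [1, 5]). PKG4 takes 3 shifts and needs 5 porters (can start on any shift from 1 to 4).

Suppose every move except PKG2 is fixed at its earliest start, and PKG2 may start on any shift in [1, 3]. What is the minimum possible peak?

PKG2@1: s1:11  s2:11  s3:10  s4:2  s5:0  s6:0 → peak 11
PKG2@2: s1:9  s2:11  s3:10  s4:2  s5:2  s6:0 → peak 11
PKG2@3: s1:9  s2:9  s3:10  s4:2  s5:2  s6:2 → peak 10
Best is PKG2@3, peak 10.

10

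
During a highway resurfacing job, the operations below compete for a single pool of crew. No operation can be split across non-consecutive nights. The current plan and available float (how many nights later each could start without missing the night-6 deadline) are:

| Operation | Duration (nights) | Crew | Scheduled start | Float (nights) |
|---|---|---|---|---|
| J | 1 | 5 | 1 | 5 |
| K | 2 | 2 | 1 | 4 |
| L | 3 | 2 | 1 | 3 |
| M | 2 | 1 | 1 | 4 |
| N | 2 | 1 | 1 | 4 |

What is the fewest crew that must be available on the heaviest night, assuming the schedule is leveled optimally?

Early-start (J@1, K@1, L@1, M@1, N@1) gives peak 11: n1:11  n2:6  n3:2  n4:0  n5:0  n6:0.
Shift K→2, L→2, M→2, N→4.
Schedule J@1, K@2, L@2, M@2, N@4: n1:5  n2:5  n3:5  n4:3  n5:1  n6:0 — peak 5.

5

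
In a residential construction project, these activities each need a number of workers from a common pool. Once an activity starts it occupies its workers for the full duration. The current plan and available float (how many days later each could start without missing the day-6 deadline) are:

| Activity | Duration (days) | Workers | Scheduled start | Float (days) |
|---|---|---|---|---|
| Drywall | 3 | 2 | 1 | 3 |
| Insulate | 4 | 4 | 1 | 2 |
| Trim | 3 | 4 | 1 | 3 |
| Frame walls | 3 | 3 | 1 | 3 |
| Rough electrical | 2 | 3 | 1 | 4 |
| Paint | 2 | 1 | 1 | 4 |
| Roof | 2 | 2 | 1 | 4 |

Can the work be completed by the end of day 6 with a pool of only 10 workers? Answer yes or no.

yes

Schedule Drywall@1, Insulate@1, Trim@1, Frame walls@4, Rough electrical@4, Paint@5, Roof@5: d1:10  d2:10  d3:10  d4:10  d5:9  d6:6 — peak 10 ≤ 10.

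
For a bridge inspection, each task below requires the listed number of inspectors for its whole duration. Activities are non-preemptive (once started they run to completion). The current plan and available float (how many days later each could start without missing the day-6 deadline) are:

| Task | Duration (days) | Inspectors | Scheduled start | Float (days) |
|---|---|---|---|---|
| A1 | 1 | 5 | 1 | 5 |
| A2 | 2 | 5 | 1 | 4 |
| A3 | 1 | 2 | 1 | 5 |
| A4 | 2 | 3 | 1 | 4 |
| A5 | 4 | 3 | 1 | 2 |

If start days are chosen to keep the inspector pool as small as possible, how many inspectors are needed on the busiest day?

8

Early-start (A1@1, A2@1, A3@1, A4@1, A5@1) gives peak 18: d1:18  d2:11  d3:3  d4:3  d5:0  d6:0.
Shift A2→2, A4→4, A5→2.
Schedule A1@1, A2@2, A3@1, A4@4, A5@2: d1:7  d2:8  d3:8  d4:6  d5:6  d6:0 — peak 8.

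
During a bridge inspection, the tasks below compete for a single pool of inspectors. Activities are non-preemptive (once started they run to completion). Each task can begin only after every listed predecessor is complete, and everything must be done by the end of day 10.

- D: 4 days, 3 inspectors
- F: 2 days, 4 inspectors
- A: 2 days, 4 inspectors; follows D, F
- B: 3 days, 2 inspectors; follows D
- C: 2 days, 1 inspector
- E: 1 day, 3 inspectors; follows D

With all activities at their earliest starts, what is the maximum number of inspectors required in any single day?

Early-start schedule: D@1, F@1, A@5, B@5, C@1, E@5.
Load per day: day 1: 8, day 2: 8, day 3: 3, day 4: 3, day 5: 9, day 6: 6, day 7: 2, day 8: 0, day 9: 0, day 10: 0.
Peak is 9.

9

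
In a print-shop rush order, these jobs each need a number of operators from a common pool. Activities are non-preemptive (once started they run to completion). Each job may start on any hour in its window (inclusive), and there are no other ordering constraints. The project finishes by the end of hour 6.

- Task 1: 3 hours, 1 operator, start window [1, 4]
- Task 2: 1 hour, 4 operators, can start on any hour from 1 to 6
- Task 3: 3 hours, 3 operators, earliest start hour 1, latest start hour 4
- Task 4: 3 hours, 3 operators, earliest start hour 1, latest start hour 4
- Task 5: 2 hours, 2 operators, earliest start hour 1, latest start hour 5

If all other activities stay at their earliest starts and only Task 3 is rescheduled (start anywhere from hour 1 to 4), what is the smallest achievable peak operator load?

Task 3@1: h1:13  h2:9  h3:7  h4:0  h5:0  h6:0 → peak 13
Task 3@2: h1:10  h2:9  h3:7  h4:3  h5:0  h6:0 → peak 10
Task 3@3: h1:10  h2:6  h3:7  h4:3  h5:3  h6:0 → peak 10
Task 3@4: h1:10  h2:6  h3:4  h4:3  h5:3  h6:3 → peak 10
Best is Task 3@2, peak 10.

10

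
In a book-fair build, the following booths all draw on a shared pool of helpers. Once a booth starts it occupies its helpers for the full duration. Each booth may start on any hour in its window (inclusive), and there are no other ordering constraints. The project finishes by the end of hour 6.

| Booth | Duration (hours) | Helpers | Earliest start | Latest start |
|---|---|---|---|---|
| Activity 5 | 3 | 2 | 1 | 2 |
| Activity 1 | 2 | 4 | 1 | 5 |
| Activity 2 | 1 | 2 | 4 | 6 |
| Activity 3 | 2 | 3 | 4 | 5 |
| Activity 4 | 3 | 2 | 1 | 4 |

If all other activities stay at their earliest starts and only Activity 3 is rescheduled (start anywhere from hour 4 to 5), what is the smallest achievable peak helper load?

Activity 3@4: h1:8  h2:8  h3:4  h4:5  h5:3  h6:0 → peak 8
Activity 3@5: h1:8  h2:8  h3:4  h4:2  h5:3  h6:3 → peak 8
Best is Activity 3@4, peak 8.

8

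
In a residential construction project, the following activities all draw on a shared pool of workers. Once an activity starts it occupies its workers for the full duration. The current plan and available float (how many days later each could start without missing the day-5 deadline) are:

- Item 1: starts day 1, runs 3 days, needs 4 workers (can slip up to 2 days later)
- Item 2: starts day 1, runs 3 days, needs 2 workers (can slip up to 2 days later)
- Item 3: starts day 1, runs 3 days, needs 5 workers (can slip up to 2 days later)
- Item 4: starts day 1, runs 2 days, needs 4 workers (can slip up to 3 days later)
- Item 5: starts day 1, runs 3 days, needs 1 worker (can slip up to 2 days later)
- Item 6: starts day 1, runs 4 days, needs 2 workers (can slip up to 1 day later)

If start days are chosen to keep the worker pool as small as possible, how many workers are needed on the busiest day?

Early-start (Item 1@1, Item 2@1, Item 3@1, Item 4@1, Item 5@1, Item 6@1) gives peak 18: d1:18  d2:18  d3:14  d4:2  d5:0.
Shift Item 4→4.
Schedule Item 1@1, Item 2@1, Item 3@1, Item 4@4, Item 5@1, Item 6@1: d1:14  d2:14  d3:14  d4:6  d5:4 — peak 14.

14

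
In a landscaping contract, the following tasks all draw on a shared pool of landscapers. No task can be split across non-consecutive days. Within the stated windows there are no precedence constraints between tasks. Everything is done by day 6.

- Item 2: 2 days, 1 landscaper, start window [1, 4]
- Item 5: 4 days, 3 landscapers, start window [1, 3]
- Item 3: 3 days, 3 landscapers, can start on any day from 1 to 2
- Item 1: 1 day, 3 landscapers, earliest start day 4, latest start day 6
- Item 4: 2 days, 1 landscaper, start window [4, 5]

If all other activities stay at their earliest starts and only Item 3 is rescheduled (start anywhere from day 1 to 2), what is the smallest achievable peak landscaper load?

Item 3@1: d1:7  d2:7  d3:6  d4:7  d5:1  d6:0 → peak 7
Item 3@2: d1:4  d2:7  d3:6  d4:10  d5:1  d6:0 → peak 10
Best is Item 3@1, peak 7.

7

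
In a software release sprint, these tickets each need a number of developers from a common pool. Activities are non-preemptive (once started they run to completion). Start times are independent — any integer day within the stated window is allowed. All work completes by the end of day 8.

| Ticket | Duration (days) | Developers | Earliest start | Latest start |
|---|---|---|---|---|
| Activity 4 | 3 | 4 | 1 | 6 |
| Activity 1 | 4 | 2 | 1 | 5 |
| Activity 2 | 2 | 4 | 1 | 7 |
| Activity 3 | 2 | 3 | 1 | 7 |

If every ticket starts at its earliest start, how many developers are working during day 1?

13

At early start, day 1 has: Activity 4, Activity 1, Activity 2, Activity 3.
Demand: 4 + 2 + 4 + 3 = 13.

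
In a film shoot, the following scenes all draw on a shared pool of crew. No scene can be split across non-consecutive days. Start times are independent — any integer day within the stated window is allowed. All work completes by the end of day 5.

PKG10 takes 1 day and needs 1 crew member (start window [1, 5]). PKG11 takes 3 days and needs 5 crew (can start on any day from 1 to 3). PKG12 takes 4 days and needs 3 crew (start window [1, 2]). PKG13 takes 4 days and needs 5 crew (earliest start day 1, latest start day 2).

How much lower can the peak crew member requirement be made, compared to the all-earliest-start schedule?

1

Early-start peak: d1:14  d2:13  d3:13  d4:8  d5:0 ⇒ 14.
Leveled (PKG10@1, PKG11@1, PKG12@1, PKG13@2): d1:9  d2:13  d3:13  d4:8  d5:5 ⇒ 13.
Reduction 14 − 13 = 1.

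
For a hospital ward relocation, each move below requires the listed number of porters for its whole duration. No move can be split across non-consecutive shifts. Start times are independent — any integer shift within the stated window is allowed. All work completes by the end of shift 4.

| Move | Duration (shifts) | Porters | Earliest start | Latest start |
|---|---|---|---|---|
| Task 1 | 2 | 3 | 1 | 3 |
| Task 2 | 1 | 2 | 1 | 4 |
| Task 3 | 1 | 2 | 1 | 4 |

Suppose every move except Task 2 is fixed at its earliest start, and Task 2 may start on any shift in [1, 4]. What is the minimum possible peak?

5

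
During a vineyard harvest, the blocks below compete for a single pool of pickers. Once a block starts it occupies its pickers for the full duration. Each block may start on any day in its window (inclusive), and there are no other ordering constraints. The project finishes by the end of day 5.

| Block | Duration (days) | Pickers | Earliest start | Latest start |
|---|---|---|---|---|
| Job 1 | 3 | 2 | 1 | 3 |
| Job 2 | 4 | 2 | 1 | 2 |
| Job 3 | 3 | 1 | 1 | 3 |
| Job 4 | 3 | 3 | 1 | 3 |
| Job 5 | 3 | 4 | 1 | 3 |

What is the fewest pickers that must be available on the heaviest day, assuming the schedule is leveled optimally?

Schedule Job 1@1, Job 2@1, Job 3@1, Job 4@1, Job 5@1: d1:12  d2:12  d3:12  d4:2  d5:0 — peak 12.

12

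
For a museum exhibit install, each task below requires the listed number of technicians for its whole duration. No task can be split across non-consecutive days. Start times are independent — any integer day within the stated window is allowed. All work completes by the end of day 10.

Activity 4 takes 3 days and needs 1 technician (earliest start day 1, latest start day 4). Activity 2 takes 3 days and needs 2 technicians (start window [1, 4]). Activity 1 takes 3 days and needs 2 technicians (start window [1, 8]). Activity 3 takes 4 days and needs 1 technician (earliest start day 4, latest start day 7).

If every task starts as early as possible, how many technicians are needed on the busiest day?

5

Early-start schedule: Activity 4@1, Activity 2@1, Activity 1@1, Activity 3@4.
Load per day: day 1: 5, day 2: 5, day 3: 5, day 4: 1, day 5: 1, day 6: 1, day 7: 1, day 8: 0, day 9: 0, day 10: 0.
Peak is 5.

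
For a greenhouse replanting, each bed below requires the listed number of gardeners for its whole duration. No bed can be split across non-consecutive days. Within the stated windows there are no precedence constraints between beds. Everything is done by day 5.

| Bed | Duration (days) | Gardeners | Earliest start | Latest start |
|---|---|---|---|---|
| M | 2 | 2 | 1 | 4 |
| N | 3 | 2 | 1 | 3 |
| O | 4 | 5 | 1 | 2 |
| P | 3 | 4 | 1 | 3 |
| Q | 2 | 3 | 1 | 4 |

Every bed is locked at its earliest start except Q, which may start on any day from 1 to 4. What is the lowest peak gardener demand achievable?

13

Q@1: d1:16  d2:16  d3:11  d4:5  d5:0 → peak 16
Q@2: d1:13  d2:16  d3:14  d4:5  d5:0 → peak 16
Q@3: d1:13  d2:13  d3:14  d4:8  d5:0 → peak 14
Q@4: d1:13  d2:13  d3:11  d4:8  d5:3 → peak 13
Best is Q@4, peak 13.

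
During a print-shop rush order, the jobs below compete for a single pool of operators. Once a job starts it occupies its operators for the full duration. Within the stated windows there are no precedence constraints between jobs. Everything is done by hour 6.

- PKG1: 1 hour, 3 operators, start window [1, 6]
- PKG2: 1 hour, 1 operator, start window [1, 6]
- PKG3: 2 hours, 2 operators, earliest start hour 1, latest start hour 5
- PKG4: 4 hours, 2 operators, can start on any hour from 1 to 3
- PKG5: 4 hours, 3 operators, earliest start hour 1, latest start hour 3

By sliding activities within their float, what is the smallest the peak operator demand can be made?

Early-start (PKG1@1, PKG2@1, PKG3@1, PKG4@1, PKG5@1) gives peak 11: h1:11  h2:7  h3:5  h4:5  h5:0  h6:0.
Shift PKG2→2, PKG4→2, PKG5→3.
Schedule PKG1@1, PKG2@2, PKG3@1, PKG4@2, PKG5@3: h1:5  h2:5  h3:5  h4:5  h5:5  h6:3 — peak 5.
Total operator-hours = 28 over 6 hours ⇒ peak ≥ ⌈28/6⌉ = 5, so 5 is optimal.

5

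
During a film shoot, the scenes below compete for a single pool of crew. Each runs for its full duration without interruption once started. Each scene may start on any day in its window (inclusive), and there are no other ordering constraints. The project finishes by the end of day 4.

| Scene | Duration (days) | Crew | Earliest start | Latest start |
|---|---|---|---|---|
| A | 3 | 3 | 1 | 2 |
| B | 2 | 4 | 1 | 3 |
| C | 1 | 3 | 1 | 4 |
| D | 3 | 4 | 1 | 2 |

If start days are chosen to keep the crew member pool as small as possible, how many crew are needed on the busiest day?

Early-start (A@1, B@1, C@1, D@1) gives peak 14: d1:14  d2:11  d3:7  d4:0.
Shift D→2.
Schedule A@1, B@1, C@1, D@2: d1:10  d2:11  d3:7  d4:4 — peak 11.

11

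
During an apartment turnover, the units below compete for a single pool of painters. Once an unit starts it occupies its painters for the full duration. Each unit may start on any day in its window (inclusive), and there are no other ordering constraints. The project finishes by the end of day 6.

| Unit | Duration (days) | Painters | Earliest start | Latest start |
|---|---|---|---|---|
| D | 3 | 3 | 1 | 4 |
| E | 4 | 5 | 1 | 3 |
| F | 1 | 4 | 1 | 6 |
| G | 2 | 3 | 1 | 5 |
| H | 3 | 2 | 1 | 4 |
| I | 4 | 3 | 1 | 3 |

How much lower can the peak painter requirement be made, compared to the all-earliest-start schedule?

9

Early-start peak: d1:20  d2:16  d3:13  d4:8  d5:0  d6:0 ⇒ 20.
Leveled (D@1, E@1, F@5, G@1, H@4, I@3): d1:11  d2:11  d3:11  d4:10  d5:9  d6:5 ⇒ 11.
Reduction 20 − 11 = 9.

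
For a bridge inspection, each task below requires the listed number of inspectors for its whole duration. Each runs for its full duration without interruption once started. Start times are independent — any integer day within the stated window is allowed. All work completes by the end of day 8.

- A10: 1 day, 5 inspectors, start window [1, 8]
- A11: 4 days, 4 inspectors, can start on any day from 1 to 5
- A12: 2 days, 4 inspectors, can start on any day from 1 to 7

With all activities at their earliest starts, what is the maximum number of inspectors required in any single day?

Early-start schedule: A10@1, A11@1, A12@1.
Load per day: day 1: 13, day 2: 8, day 3: 4, day 4: 4, day 5: 0, day 6: 0, day 7: 0, day 8: 0.
Peak is 13.

13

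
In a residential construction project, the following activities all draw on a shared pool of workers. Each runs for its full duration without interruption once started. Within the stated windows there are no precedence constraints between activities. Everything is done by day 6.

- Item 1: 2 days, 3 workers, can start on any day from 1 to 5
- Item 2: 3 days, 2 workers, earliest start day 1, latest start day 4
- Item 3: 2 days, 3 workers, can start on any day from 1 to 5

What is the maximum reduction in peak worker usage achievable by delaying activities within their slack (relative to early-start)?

Early-start peak: d1:8  d2:8  d3:2  d4:0  d5:0  d6:0 ⇒ 8.
Leveled (Item 1@1, Item 2@1, Item 3@3): d1:5  d2:5  d3:5  d4:3  d5:0  d6:0 ⇒ 5.
Reduction 8 − 5 = 3.

3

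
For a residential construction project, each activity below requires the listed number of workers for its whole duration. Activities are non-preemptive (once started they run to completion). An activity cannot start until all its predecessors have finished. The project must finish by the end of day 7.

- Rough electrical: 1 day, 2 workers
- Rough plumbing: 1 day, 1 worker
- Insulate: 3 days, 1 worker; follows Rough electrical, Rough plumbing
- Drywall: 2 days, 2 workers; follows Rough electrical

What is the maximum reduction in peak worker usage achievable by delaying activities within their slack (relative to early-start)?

1

Early-start peak: d1:3  d2:3  d3:3  d4:1  d5:0  d6:0  d7:0 ⇒ 3.
Leveled (Rough electrical@1, Rough plumbing@2, Insulate@3, Drywall@6): d1:2  d2:1  d3:1  d4:1  d5:1  d6:2  d7:2 ⇒ 2.
Reduction 3 − 2 = 1.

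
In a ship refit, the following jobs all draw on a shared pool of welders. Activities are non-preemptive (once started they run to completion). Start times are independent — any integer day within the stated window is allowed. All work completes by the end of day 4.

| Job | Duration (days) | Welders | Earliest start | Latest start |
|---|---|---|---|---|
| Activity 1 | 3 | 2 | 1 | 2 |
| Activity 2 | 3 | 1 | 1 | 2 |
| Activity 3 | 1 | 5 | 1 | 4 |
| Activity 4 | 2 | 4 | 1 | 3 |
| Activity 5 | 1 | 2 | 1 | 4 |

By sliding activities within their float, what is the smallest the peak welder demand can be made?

7

Early-start (Activity 1@1, Activity 2@1, Activity 3@1, Activity 4@1, Activity 5@1) gives peak 14: d1:14  d2:7  d3:3  d4:0.
Shift Activity 3→4, Activity 5→3.
Schedule Activity 1@1, Activity 2@1, Activity 3@4, Activity 4@1, Activity 5@3: d1:7  d2:7  d3:5  d4:5 — peak 7.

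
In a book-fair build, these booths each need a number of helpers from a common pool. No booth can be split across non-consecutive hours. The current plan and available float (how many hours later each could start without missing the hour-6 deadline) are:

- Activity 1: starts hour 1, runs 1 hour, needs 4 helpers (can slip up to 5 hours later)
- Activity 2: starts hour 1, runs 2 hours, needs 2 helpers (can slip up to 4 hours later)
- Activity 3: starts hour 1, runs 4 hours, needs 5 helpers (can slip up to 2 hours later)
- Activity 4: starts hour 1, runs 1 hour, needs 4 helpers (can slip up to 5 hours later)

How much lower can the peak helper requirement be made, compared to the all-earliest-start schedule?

Early-start peak: h1:15  h2:7  h3:5  h4:5  h5:0  h6:0 ⇒ 15.
Leveled (Activity 1@1, Activity 2@1, Activity 3@3, Activity 4@2): h1:6  h2:6  h3:5  h4:5  h5:5  h6:5 ⇒ 6.
Reduction 15 − 6 = 9.

9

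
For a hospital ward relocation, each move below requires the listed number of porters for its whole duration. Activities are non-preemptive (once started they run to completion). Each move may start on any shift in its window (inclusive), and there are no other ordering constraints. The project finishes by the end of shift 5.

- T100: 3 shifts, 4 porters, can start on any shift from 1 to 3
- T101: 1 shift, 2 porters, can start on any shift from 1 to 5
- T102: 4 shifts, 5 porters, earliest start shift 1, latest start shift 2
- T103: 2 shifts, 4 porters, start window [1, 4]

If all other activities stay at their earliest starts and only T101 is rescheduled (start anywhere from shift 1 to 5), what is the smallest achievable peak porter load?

T101@1: s1:15  s2:13  s3:9  s4:5  s5:0 → peak 15
T101@2: s1:13  s2:15  s3:9  s4:5  s5:0 → peak 15
T101@3: s1:13  s2:13  s3:11  s4:5  s5:0 → peak 13
T101@4: s1:13  s2:13  s3:9  s4:7  s5:0 → peak 13
T101@5: s1:13  s2:13  s3:9  s4:5  s5:2 → peak 13
Best is T101@3, peak 13.

13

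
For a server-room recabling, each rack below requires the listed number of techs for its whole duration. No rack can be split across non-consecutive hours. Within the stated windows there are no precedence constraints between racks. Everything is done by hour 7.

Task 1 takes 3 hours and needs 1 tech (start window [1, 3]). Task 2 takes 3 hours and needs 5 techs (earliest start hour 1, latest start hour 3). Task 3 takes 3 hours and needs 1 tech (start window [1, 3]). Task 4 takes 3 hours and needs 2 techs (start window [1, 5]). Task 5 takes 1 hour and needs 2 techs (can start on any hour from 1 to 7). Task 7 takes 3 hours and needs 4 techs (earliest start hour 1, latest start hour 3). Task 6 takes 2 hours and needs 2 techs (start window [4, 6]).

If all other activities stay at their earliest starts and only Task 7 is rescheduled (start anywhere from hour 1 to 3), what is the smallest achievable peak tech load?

Task 7@1: h1:15  h2:13  h3:13  h4:2  h5:2  h6:0  h7:0 → peak 15
Task 7@2: h1:11  h2:13  h3:13  h4:6  h5:2  h6:0  h7:0 → peak 13
Task 7@3: h1:11  h2:9  h3:13  h4:6  h5:6  h6:0  h7:0 → peak 13
Best is Task 7@2, peak 13.

13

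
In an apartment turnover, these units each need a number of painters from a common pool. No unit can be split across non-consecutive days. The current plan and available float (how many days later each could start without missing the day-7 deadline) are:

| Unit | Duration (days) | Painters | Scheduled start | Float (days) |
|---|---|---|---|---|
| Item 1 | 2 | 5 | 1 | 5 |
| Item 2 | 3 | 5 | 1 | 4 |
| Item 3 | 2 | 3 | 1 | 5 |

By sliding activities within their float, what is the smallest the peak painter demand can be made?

5

Early-start (Item 1@1, Item 2@1, Item 3@1) gives peak 13: d1:13  d2:13  d3:5  d4:0  d5:0  d6:0  d7:0.
Shift Item 2→3, Item 3→6.
Schedule Item 1@1, Item 2@3, Item 3@6: d1:5  d2:5  d3:5  d4:5  d5:5  d6:3  d7:3 — peak 5.
Total painter-days = 31 over 7 days ⇒ peak ≥ ⌈31/7⌉ = 5, so 5 is optimal.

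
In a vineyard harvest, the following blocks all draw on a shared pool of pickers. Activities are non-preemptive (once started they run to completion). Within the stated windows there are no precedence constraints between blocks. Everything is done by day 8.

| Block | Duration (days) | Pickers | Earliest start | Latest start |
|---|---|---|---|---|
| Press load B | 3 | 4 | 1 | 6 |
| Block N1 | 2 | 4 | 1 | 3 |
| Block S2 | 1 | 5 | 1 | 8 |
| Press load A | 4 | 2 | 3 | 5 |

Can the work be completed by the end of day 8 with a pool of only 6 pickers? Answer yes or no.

yes

Schedule Press load B@3, Block N1@1, Block S2@7, Press load A@3: d1:4  d2:4  d3:6  d4:6  d5:6  d6:2  d7:5  d8:0 — peak 6 ≤ 6.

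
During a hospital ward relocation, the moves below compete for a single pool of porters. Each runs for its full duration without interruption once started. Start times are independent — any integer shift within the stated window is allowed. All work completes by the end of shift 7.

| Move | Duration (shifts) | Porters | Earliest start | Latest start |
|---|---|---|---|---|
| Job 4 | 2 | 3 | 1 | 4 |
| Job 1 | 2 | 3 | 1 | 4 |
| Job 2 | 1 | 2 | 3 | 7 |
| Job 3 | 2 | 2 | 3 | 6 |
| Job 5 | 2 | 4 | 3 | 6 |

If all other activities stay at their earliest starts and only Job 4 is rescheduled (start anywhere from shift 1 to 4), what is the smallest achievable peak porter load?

8

Job 4@1: s1:6  s2:6  s3:8  s4:6  s5:0  s6:0  s7:0 → peak 8
Job 4@2: s1:3  s2:6  s3:11  s4:6  s5:0  s6:0  s7:0 → peak 11
Job 4@3: s1:3  s2:3  s3:11  s4:9  s5:0  s6:0  s7:0 → peak 11
Job 4@4: s1:3  s2:3  s3:8  s4:9  s5:3  s6:0  s7:0 → peak 9
Best is Job 4@1, peak 8.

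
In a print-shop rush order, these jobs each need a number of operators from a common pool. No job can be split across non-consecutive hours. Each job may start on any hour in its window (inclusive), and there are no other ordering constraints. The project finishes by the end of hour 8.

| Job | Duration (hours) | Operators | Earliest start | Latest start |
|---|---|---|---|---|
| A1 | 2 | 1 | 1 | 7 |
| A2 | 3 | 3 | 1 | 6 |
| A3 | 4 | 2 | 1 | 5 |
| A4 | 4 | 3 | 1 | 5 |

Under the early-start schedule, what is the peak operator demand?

9

Early-start schedule: A1@1, A2@1, A3@1, A4@1.
Load per hour: hour 1: 9, hour 2: 9, hour 3: 8, hour 4: 5, hour 5: 0, hour 6: 0, hour 7: 0, hour 8: 0.
Peak is 9.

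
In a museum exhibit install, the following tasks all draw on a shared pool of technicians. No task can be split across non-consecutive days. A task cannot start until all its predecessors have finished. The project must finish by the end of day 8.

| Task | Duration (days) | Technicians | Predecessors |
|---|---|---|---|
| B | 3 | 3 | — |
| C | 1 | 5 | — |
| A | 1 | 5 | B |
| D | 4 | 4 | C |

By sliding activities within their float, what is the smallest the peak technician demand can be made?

7

Early-start (B@1, C@1, A@4, D@2) gives peak 9: d1:8  d2:7  d3:7  d4:9  d5:4  d6:0  d7:0  d8:0.
Shift B→2, A→6.
Schedule B@2, C@1, A@6, D@2: d1:5  d2:7  d3:7  d4:7  d5:4  d6:5  d7:0  d8:0 — peak 7.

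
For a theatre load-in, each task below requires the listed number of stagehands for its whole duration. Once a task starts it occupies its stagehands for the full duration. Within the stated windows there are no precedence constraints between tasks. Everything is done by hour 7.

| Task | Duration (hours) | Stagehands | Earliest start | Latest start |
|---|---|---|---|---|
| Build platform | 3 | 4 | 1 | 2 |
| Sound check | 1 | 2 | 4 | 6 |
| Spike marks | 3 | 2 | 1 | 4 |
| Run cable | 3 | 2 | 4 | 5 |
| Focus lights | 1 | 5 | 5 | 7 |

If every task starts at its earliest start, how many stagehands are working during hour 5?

7

At early start, hour 5 has: Run cable, Focus lights.
Demand: 2 + 5 = 7.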